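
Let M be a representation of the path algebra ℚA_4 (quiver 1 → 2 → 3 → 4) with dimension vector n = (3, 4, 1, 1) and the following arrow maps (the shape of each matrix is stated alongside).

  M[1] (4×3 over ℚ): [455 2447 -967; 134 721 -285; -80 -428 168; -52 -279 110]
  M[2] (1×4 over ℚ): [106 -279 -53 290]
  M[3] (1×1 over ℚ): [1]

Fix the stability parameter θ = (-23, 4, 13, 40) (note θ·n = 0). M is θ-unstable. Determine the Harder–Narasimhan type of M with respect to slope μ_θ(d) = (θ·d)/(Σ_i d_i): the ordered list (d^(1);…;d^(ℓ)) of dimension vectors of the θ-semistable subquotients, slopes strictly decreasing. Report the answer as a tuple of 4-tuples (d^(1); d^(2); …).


Via rank(M_{q-1}∘⋯∘M_p): M ≅ I[1,2]^2, I[1,4], I[2,2].
μ_θ-semistable layers: μ^(1)=40; μ^(2)=13; μ^(3)=4; μ^(4)=-23

((0, 0, 0, 1); (0, 0, 1, 0); (0, 4, 0, 0); (3, 0, 0, 0))


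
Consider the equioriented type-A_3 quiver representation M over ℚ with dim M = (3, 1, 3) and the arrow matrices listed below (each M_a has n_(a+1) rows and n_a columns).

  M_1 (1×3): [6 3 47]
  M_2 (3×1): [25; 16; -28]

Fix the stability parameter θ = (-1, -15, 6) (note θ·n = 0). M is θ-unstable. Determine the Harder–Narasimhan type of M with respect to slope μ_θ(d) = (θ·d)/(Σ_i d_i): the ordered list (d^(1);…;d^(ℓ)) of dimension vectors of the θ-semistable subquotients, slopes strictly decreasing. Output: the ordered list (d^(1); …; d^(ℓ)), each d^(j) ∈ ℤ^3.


Barcode: M ≅ I[1,1]^2, I[1,3], I[3,3]^2. HN layers by μ_θ (3 steps, strictly decreasing):
  μ^(1)=6; μ^(2)=-1; μ^(3)=-8

((0, 0, 3); (2, 0, 0); (1, 1, 0))


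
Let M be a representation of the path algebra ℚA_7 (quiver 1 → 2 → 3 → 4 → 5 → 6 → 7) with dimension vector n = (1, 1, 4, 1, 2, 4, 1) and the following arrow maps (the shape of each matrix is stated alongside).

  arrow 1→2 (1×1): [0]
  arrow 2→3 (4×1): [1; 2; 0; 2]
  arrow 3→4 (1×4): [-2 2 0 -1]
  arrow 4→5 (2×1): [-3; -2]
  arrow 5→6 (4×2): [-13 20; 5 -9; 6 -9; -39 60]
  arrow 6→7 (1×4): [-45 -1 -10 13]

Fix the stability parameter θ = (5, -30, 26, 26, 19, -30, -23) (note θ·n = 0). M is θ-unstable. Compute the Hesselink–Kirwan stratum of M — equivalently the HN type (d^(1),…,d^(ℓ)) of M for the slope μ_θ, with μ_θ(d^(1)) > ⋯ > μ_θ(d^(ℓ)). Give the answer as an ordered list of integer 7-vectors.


Barcode: M ≅ I[1,1], I[2,3], I[3,3]^2, I[3,7], I[5,6], I[6,6]^2. HN layers by μ_θ (5 steps, strictly decreasing):
  μ^(1)=26; μ^(2)=5; μ^(3)=18/5; μ^(4)=-11/2; μ^(5)=-30

((0, 0, 3, 0, 0, 0, 0); (1, 0, 0, 0, 0, 0, 0); (0, 0, 1, 1, 1, 1, 1); (0, 0, 0, 0, 1, 1, 0); (0, 1, 0, 0, 0, 2, 0))


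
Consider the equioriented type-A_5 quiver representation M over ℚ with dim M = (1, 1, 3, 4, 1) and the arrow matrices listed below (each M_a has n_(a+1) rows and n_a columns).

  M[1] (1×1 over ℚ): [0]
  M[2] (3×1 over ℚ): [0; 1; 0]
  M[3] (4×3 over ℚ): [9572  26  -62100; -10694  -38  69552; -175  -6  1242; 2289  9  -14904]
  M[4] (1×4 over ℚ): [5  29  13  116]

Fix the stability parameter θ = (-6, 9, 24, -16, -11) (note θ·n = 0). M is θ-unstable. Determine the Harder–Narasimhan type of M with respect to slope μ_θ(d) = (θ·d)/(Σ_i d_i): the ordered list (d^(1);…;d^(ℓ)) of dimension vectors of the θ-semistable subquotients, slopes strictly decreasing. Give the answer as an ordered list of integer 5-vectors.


Via rank(M_{q-1}∘⋯∘M_p): M ≅ I[1,1], I[2,5], I[3,3], I[3,4], I[4,4]^2.
μ_θ-semistable layers: μ^(1)=24; μ^(2)=4; μ^(3)=3/2; μ^(4)=-6; μ^(5)=-16

((0, 0, 1, 0, 0); (0, 0, 1, 1, 0); (0, 1, 1, 1, 1); (1, 0, 0, 0, 0); (0, 0, 0, 2, 0))


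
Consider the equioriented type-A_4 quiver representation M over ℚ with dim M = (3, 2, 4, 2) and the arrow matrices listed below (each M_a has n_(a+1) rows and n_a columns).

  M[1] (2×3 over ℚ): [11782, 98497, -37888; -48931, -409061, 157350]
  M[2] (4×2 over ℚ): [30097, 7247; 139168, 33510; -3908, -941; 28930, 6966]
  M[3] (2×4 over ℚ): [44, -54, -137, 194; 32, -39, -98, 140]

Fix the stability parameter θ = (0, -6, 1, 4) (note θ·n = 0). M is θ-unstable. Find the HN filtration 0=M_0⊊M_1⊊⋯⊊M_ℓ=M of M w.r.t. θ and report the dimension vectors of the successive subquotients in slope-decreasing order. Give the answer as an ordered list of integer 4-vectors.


Barcode: M ≅ I[1,1], I[1,3], I[1,4], I[3,3], I[3,4]. HN layers by μ_θ (4 steps, strictly decreasing):
  μ^(1)=4; μ^(2)=1; μ^(3)=0; μ^(4)=-3

((0, 0, 0, 2); (0, 0, 4, 0); (1, 0, 0, 0); (2, 2, 0, 0))


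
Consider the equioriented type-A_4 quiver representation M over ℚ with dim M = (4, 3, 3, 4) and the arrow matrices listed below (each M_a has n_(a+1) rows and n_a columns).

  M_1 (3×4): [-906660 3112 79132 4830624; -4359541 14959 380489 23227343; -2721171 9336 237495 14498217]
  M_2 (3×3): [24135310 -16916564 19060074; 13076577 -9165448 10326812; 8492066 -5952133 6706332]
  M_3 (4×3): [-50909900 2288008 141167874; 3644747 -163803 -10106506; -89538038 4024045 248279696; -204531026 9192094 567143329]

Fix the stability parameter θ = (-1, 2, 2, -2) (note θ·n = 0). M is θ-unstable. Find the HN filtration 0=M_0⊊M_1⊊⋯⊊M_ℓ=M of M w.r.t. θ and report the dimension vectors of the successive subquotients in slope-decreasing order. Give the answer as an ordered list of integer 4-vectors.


Via rank(M_{q-1}∘⋯∘M_p): M ≅ I[1,1], I[1,4]^3, I[4,4].
μ_θ-semistable layers: μ^(1)=2/3; μ^(2)=-1; μ^(3)=-2

((0, 3, 3, 3); (4, 0, 0, 0); (0, 0, 0, 1))


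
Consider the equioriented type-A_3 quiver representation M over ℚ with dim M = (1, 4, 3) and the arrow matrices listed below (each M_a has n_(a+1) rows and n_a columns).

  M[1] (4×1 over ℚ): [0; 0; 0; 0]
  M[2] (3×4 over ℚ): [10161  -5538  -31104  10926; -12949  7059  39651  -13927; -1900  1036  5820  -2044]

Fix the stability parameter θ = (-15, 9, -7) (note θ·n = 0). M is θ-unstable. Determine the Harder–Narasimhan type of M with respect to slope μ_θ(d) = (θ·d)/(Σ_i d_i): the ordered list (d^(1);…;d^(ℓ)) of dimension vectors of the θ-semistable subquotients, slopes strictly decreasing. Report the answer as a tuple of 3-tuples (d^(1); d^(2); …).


Barcode: M ≅ I[1,1], I[2,2]^2, I[2,3]^2, I[3,3]. HN layers by μ_θ (4 steps, strictly decreasing):
  μ^(1)=9; μ^(2)=1; μ^(3)=-7; μ^(4)=-15

((0, 2, 0); (0, 2, 2); (0, 0, 1); (1, 0, 0))


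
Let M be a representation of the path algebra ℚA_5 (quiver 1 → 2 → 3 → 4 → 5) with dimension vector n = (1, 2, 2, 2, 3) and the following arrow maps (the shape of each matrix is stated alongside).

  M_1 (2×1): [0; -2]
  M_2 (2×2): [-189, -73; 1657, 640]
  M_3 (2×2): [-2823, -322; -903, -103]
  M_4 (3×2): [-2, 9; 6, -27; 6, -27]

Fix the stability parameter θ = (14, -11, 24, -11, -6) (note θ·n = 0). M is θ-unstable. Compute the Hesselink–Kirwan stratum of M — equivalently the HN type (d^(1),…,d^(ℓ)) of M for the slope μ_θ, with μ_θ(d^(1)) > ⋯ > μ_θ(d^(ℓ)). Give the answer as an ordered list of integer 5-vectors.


Via rank(M_{q-1}∘⋯∘M_p): M ≅ I[1,5], I[2,4], I[5,5]^2.
μ_θ-semistable layers: μ^(1)=13/2; μ^(2)=7/3; μ^(3)=3/2; μ^(4)=-6; μ^(5)=-11

((0, 0, 1, 1, 0); (0, 0, 1, 1, 1); (1, 1, 0, 0, 0); (0, 0, 0, 0, 2); (0, 1, 0, 0, 0))


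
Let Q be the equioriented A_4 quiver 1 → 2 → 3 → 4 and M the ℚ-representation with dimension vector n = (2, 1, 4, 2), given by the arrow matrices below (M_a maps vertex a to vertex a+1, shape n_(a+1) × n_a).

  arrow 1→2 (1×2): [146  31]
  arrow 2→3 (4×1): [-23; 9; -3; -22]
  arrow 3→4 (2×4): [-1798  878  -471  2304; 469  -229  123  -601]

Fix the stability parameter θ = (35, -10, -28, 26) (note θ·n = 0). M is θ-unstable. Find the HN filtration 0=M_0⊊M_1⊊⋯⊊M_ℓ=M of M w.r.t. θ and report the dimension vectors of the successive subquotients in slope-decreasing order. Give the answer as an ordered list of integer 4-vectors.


Barcode: M ≅ I[1,1], I[1,4], I[3,3]^2, I[3,4]. HN layers by μ_θ (4 steps, strictly decreasing):
  μ^(1)=35; μ^(2)=26; μ^(3)=-1; μ^(4)=-28

((1, 0, 0, 0); (0, 0, 0, 2); (1, 1, 1, 0); (0, 0, 3, 0))


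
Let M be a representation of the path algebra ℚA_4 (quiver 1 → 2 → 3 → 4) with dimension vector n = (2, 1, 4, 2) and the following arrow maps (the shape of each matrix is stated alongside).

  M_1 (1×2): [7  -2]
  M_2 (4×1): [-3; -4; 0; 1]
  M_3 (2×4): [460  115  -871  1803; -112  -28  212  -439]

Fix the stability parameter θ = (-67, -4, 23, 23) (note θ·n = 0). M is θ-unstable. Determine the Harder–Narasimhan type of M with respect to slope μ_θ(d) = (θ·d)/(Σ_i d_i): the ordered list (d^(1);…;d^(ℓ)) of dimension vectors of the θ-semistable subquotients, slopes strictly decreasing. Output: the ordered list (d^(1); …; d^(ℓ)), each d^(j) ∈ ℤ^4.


Barcode: M ≅ I[1,1], I[1,4], I[3,3]^2, I[3,4]. HN layers by μ_θ (3 steps, strictly decreasing):
  μ^(1)=23; μ^(2)=-4; μ^(3)=-67

((0, 0, 4, 2); (0, 1, 0, 0); (2, 0, 0, 0))


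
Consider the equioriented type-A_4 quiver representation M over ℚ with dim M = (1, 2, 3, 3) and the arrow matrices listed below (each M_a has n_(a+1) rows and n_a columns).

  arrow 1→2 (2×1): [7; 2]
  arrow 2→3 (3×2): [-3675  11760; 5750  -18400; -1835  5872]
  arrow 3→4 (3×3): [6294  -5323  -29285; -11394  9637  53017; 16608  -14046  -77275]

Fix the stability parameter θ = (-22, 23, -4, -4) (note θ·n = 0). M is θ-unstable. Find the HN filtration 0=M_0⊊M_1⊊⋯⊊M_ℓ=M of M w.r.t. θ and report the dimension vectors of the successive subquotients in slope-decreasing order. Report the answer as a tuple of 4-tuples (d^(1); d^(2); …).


Via rank(M_{q-1}∘⋯∘M_p): M ≅ I[1,4], I[2,2], I[3,3], I[3,4], I[4,4].
μ_θ-semistable layers: μ^(1)=23; μ^(2)=5; μ^(3)=-4; μ^(4)=-22

((0, 1, 0, 0); (0, 1, 1, 1); (0, 0, 2, 2); (1, 0, 0, 0))


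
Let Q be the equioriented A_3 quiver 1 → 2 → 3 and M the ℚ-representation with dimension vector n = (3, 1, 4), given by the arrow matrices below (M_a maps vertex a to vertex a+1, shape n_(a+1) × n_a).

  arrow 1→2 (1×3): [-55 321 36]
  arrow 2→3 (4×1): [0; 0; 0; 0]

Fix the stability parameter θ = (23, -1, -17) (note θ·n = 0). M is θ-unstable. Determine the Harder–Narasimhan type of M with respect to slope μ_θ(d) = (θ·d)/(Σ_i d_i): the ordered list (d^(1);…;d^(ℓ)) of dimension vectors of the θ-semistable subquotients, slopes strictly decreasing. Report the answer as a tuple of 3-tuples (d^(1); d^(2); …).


Interval decomposition of M: I[1,1]^2, I[1,2], I[3,3]^4.
HN type (ℓ=3): μ^(1)=23; μ^(2)=11; μ^(3)=-17

((2, 0, 0); (1, 1, 0); (0, 0, 4))


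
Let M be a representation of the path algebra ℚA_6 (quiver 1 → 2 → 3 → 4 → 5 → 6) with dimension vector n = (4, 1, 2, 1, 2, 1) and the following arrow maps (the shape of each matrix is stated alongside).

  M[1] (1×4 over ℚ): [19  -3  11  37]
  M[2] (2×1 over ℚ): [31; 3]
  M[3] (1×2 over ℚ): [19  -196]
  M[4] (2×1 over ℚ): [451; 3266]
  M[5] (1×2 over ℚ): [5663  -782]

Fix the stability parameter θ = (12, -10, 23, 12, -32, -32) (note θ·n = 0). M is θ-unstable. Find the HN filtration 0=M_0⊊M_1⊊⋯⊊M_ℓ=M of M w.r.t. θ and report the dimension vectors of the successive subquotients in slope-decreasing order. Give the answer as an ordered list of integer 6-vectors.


Interval decomposition of M: I[1,1]^3, I[1,6], I[3,3], I[5,5].
HN type (ℓ=4): μ^(1)=23; μ^(2)=12; μ^(3)=-9/2; μ^(4)=-32

((0, 0, 1, 0, 0, 0); (3, 0, 0, 0, 0, 0); (1, 1, 1, 1, 1, 1); (0, 0, 0, 0, 1, 0))


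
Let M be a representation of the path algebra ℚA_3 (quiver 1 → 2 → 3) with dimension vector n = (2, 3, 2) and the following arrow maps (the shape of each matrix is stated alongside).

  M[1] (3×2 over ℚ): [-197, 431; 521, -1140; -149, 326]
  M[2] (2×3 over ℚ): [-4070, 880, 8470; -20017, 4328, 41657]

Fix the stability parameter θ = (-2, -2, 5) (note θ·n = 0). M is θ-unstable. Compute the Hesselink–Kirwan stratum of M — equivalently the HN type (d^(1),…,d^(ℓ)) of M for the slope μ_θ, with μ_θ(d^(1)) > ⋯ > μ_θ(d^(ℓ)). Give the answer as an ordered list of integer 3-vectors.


Barcode: M ≅ I[1,2], I[1,3], I[2,2], I[3,3]. HN layers by μ_θ (2 steps, strictly decreasing):
  μ^(1)=5; μ^(2)=-2

((0, 0, 2); (2, 3, 0))


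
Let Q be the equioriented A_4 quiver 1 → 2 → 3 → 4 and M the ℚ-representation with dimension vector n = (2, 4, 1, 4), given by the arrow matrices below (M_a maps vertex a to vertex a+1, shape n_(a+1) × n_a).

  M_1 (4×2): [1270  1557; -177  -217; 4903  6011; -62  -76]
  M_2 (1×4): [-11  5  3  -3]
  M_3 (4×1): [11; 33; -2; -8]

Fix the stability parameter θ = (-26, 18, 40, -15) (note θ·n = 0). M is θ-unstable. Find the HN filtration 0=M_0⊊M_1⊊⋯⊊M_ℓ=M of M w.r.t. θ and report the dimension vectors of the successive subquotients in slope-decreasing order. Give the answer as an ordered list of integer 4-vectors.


Via rank(M_{q-1}∘⋯∘M_p): M ≅ I[1,2], I[1,4], I[2,2]^2, I[4,4]^3.
μ_θ-semistable layers: μ^(1)=18; μ^(2)=43/3; μ^(3)=-15; μ^(4)=-26

((0, 3, 0, 0); (0, 1, 1, 1); (0, 0, 0, 3); (2, 0, 0, 0))


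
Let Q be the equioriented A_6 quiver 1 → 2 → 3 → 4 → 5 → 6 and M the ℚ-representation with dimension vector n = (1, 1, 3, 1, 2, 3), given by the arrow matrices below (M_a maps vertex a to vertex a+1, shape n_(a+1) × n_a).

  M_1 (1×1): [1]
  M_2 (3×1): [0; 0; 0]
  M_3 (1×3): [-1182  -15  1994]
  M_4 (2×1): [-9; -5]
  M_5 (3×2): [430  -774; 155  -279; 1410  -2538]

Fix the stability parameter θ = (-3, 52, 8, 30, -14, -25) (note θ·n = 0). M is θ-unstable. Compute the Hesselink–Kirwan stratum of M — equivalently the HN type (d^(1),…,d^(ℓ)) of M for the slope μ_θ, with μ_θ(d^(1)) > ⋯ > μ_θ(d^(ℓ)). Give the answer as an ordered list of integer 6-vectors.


Via rank(M_{q-1}∘⋯∘M_p): M ≅ I[1,2], I[3,3]^2, I[3,5], I[5,6], I[6,6]^2.
μ_θ-semistable layers: μ^(1)=52; μ^(2)=8; μ^(3)=-3; μ^(4)=-39/2; μ^(5)=-25

((0, 1, 0, 0, 0, 0); (0, 0, 3, 1, 1, 0); (1, 0, 0, 0, 0, 0); (0, 0, 0, 0, 1, 1); (0, 0, 0, 0, 0, 2))


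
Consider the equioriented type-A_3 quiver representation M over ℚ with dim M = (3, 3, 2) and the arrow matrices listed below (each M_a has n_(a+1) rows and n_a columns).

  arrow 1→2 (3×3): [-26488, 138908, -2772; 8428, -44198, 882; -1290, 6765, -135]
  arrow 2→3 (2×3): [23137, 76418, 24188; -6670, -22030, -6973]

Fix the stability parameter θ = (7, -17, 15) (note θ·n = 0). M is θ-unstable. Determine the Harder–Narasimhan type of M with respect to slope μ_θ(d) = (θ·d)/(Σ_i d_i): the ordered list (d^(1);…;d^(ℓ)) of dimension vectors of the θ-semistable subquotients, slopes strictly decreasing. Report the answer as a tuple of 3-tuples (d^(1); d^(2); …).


Interval decomposition of M: I[1,1]^2, I[1,3], I[2,2], I[2,3].
HN type (ℓ=4): μ^(1)=15; μ^(2)=7; μ^(3)=-5; μ^(4)=-17

((0, 0, 2); (2, 0, 0); (1, 1, 0); (0, 2, 0))


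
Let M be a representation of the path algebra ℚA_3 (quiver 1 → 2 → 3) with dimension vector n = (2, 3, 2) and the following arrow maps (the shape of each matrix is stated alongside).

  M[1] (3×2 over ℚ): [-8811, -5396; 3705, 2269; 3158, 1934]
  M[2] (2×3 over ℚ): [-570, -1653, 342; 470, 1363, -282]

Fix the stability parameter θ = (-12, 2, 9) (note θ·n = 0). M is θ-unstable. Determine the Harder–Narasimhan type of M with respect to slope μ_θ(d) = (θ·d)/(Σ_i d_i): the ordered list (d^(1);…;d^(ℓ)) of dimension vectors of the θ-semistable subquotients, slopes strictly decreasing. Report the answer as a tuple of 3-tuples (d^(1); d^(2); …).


Interval decomposition of M: I[1,2], I[1,3], I[2,2], I[3,3].
HN type (ℓ=3): μ^(1)=9; μ^(2)=2; μ^(3)=-12

((0, 0, 2); (0, 3, 0); (2, 0, 0))


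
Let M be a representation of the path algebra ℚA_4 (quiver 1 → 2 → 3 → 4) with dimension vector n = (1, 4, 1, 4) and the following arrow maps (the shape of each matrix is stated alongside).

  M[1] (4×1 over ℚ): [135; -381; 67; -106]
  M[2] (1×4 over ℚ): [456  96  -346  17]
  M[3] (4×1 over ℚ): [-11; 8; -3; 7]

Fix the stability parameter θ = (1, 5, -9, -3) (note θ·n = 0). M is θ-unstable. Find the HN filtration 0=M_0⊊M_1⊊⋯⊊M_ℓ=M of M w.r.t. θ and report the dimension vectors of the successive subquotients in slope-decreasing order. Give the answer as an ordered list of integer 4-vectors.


Via rank(M_{q-1}∘⋯∘M_p): M ≅ I[1,2], I[2,2]^2, I[2,4], I[4,4]^3.
μ_θ-semistable layers: μ^(1)=5; μ^(2)=1; μ^(3)=-7/3; μ^(4)=-3

((0, 3, 0, 0); (1, 0, 0, 0); (0, 1, 1, 1); (0, 0, 0, 3))


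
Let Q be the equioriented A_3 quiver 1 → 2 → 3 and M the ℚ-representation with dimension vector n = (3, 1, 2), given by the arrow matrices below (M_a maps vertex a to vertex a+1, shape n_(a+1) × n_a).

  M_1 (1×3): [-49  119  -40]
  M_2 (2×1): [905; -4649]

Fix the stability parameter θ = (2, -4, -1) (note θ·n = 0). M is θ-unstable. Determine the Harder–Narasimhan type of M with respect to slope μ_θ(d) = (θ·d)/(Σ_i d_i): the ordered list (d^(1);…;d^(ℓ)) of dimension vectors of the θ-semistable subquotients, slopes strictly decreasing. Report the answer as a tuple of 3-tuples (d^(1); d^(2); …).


Via rank(M_{q-1}∘⋯∘M_p): M ≅ I[1,1]^2, I[1,3], I[3,3].
μ_θ-semistable layers: μ^(1)=2; μ^(2)=-1

((2, 0, 0); (1, 1, 2))


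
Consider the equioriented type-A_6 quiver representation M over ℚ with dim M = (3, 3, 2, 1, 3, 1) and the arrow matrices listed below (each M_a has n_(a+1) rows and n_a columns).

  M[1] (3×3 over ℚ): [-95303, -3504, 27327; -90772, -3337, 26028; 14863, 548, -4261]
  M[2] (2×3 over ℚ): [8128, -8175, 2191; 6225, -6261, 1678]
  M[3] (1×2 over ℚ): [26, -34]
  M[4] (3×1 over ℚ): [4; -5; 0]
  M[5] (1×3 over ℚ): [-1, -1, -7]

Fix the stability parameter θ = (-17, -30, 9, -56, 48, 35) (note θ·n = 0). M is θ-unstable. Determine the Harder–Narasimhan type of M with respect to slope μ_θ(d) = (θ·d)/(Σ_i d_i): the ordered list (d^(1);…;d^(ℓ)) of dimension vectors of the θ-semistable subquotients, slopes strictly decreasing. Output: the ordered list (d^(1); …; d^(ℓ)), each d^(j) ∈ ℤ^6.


Barcode: M ≅ I[1,2], I[1,3], I[1,6], I[5,5]^2. HN layers by μ_θ (4 steps, strictly decreasing):
  μ^(1)=48; μ^(2)=83/2; μ^(3)=9; μ^(4)=-47/2

((0, 0, 0, 0, 2, 0); (0, 0, 0, 0, 1, 1); (0, 0, 1, 0, 0, 0); (3, 3, 1, 1, 0, 0))


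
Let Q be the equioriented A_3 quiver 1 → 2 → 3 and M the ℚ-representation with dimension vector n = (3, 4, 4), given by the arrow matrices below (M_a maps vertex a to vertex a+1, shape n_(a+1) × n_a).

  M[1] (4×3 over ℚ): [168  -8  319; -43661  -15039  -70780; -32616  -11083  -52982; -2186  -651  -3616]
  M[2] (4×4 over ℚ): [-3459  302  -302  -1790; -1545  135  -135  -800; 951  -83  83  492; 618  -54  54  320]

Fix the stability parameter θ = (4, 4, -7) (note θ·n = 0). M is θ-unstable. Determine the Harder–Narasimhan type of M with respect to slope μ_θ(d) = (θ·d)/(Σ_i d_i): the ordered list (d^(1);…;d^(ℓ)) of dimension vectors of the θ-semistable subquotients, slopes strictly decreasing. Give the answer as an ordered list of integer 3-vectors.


Interval decomposition of M: I[1,2], I[1,3]^2, I[2,2], I[3,3]^2.
HN type (ℓ=3): μ^(1)=4; μ^(2)=1/3; μ^(3)=-7

((1, 2, 0); (2, 2, 2); (0, 0, 2))


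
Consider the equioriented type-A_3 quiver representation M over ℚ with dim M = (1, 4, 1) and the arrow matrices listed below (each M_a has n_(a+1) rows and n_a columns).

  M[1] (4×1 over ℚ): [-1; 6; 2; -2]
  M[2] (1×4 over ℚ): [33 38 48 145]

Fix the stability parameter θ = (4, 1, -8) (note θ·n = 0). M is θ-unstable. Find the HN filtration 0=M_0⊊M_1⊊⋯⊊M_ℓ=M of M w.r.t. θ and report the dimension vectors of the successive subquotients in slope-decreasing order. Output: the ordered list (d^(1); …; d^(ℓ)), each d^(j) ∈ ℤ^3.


Barcode: M ≅ I[1,3], I[2,2]^3. HN layers by μ_θ (2 steps, strictly decreasing):
  μ^(1)=1; μ^(2)=-1

((0, 3, 0); (1, 1, 1))


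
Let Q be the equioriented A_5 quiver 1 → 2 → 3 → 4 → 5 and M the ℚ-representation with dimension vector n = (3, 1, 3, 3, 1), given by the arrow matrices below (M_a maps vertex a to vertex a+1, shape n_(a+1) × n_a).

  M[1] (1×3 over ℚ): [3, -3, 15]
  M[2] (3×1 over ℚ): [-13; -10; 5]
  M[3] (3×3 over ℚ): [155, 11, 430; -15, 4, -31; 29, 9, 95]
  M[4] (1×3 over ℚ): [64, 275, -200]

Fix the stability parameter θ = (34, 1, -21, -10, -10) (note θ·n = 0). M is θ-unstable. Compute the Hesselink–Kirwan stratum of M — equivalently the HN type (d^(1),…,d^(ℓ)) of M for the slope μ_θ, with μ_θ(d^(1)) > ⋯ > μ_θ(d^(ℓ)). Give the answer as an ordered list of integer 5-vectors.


Interval decomposition of M: I[1,1]^2, I[1,4], I[3,4], I[3,5].
HN type (ℓ=4): μ^(1)=34; μ^(2)=1; μ^(3)=-10; μ^(4)=-21

((2, 0, 0, 0, 0); (1, 1, 1, 1, 0); (0, 0, 0, 2, 1); (0, 0, 2, 0, 0))


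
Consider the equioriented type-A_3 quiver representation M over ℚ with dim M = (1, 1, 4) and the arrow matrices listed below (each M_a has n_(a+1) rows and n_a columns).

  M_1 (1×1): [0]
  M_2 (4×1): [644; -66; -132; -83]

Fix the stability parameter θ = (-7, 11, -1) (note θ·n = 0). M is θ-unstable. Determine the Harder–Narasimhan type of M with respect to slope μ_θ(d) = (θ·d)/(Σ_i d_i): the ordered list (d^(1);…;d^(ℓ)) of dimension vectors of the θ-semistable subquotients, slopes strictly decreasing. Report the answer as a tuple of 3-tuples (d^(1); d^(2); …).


Via rank(M_{q-1}∘⋯∘M_p): M ≅ I[1,1], I[2,3], I[3,3]^3.
μ_θ-semistable layers: μ^(1)=5; μ^(2)=-1; μ^(3)=-7

((0, 1, 1); (0, 0, 3); (1, 0, 0))


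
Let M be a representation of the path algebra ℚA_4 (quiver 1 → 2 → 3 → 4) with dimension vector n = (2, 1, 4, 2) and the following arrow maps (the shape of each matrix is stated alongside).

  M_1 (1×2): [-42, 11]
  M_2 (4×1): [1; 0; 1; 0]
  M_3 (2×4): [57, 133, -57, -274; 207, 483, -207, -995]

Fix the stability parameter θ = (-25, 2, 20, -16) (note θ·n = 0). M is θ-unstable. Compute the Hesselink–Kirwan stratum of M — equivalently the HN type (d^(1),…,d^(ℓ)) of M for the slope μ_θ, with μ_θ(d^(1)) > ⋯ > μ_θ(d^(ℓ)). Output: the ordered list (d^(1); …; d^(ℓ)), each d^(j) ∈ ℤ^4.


Barcode: M ≅ I[1,1], I[1,3], I[3,3], I[3,4]^2. HN layers by μ_θ (3 steps, strictly decreasing):
  μ^(1)=20; μ^(2)=2; μ^(3)=-25

((0, 0, 2, 0); (0, 1, 2, 2); (2, 0, 0, 0))


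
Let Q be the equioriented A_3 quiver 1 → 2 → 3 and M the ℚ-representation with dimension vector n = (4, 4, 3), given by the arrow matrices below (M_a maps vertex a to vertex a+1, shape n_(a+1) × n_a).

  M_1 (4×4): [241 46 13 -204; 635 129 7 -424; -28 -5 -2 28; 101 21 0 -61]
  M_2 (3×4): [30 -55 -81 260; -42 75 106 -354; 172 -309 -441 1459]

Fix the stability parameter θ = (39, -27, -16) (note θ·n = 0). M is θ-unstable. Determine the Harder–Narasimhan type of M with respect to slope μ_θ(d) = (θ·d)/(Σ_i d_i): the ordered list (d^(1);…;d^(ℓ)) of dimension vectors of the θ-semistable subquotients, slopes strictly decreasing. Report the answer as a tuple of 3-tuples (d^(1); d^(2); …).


Interval decomposition of M: I[1,2], I[1,3]^3.
HN type (ℓ=2): μ^(1)=6; μ^(2)=-4/3

((1, 1, 0); (3, 3, 3))


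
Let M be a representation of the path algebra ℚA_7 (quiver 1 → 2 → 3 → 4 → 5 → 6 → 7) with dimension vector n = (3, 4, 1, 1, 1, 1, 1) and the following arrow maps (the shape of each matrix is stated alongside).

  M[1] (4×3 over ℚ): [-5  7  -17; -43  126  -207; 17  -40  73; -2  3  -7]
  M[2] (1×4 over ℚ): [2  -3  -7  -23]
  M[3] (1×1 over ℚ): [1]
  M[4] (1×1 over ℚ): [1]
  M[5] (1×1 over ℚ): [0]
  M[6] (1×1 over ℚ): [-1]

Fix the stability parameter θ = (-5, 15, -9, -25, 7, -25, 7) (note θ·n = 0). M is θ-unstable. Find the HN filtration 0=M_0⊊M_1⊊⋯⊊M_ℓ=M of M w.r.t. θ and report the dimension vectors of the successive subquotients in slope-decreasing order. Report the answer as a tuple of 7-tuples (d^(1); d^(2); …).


Via rank(M_{q-1}∘⋯∘M_p): M ≅ I[1,2]^2, I[1,5], I[2,2], I[6,7].
μ_θ-semistable layers: μ^(1)=15; μ^(2)=7; μ^(3)=-5; μ^(4)=-6; μ^(5)=-25

((0, 3, 0, 0, 0, 0, 0); (0, 0, 0, 0, 1, 0, 1); (2, 0, 0, 0, 0, 0, 0); (1, 1, 1, 1, 0, 0, 0); (0, 0, 0, 0, 0, 1, 0))


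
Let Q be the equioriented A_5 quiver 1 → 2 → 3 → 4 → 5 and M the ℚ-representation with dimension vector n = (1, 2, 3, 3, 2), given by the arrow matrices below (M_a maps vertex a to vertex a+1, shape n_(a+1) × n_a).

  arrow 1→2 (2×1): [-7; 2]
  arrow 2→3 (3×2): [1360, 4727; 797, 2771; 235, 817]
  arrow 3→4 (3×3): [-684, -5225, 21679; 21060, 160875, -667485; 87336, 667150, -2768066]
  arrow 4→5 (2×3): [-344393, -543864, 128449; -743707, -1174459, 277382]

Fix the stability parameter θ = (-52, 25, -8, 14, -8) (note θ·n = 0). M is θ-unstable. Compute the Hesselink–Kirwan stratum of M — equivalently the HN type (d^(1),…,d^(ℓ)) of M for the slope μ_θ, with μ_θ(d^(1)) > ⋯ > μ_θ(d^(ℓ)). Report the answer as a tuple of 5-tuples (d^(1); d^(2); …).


Interval decomposition of M: I[1,3], I[2,3], I[3,5], I[4,4], I[4,5].
HN type (ℓ=5): μ^(1)=14; μ^(2)=17/2; μ^(3)=3; μ^(4)=-8; μ^(5)=-52

((0, 0, 0, 1, 0); (0, 2, 2, 0, 0); (0, 0, 0, 2, 2); (0, 0, 1, 0, 0); (1, 0, 0, 0, 0))


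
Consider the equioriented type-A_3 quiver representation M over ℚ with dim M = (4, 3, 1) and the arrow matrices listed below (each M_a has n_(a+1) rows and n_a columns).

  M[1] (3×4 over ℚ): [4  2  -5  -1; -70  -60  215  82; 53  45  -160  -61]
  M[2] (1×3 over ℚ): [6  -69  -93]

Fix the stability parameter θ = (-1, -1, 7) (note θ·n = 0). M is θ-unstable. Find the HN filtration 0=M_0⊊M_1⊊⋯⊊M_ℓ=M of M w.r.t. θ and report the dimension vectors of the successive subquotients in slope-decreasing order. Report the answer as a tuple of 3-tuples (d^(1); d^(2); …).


Interval decomposition of M: I[1,1], I[1,2]^2, I[1,3].
HN type (ℓ=2): μ^(1)=7; μ^(2)=-1

((0, 0, 1); (4, 3, 0))


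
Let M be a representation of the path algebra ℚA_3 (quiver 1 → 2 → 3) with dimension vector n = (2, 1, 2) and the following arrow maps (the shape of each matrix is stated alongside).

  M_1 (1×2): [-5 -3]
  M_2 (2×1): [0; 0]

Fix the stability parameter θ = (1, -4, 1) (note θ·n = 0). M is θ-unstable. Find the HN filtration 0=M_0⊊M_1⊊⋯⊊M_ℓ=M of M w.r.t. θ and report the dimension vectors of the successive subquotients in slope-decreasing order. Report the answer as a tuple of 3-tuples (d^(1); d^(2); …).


Via rank(M_{q-1}∘⋯∘M_p): M ≅ I[1,1], I[1,2], I[3,3]^2.
μ_θ-semistable layers: μ^(1)=1; μ^(2)=-3/2

((1, 0, 2); (1, 1, 0))


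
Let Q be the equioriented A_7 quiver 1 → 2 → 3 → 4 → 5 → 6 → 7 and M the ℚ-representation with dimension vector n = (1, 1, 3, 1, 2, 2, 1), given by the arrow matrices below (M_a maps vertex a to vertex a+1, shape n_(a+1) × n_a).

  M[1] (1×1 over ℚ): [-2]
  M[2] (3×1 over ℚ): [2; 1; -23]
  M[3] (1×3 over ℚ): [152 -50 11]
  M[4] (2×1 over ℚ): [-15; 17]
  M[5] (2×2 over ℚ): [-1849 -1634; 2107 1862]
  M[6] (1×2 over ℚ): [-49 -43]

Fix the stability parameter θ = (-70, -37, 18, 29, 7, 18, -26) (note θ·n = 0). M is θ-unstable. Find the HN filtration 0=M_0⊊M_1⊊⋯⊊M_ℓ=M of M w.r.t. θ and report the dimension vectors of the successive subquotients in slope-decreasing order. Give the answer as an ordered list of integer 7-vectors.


Barcode: M ≅ I[1,6], I[3,3]^2, I[5,5], I[6,7]. HN layers by μ_θ (5 steps, strictly decreasing):
  μ^(1)=18; μ^(2)=7; μ^(3)=-4; μ^(4)=-37; μ^(5)=-70

((0, 0, 3, 1, 1, 1, 0); (0, 0, 0, 0, 1, 0, 0); (0, 0, 0, 0, 0, 1, 1); (0, 1, 0, 0, 0, 0, 0); (1, 0, 0, 0, 0, 0, 0))


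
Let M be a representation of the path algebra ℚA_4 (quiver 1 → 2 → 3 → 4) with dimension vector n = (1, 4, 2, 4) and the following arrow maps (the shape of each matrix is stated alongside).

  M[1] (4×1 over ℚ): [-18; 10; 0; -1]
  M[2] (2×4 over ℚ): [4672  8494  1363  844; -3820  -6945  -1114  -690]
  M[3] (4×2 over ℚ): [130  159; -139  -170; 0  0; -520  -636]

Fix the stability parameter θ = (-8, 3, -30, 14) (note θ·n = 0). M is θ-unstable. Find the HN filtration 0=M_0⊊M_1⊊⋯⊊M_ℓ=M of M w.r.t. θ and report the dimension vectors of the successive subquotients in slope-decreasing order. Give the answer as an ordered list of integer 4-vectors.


Via rank(M_{q-1}∘⋯∘M_p): M ≅ I[1,2], I[2,2], I[2,4]^2, I[4,4]^2.
μ_θ-semistable layers: μ^(1)=14; μ^(2)=3; μ^(3)=-8; μ^(4)=-27/2

((0, 0, 0, 4); (0, 2, 0, 0); (1, 0, 0, 0); (0, 2, 2, 0))


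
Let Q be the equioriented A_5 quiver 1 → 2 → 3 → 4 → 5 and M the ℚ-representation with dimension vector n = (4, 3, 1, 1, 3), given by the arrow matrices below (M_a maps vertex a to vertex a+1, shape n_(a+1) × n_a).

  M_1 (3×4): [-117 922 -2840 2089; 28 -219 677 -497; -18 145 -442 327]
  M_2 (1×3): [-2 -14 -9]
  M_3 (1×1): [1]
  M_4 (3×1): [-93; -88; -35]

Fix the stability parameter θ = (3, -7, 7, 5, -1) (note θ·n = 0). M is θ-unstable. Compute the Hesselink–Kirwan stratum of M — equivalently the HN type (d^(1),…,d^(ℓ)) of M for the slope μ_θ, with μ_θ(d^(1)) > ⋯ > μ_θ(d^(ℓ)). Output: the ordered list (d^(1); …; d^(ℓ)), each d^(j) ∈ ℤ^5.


Barcode: M ≅ I[1,1], I[1,2]^2, I[1,5], I[5,5]^2. HN layers by μ_θ (4 steps, strictly decreasing):
  μ^(1)=11/3; μ^(2)=3; μ^(3)=-1; μ^(4)=-2

((0, 0, 1, 1, 1); (1, 0, 0, 0, 0); (0, 0, 0, 0, 2); (3, 3, 0, 0, 0))


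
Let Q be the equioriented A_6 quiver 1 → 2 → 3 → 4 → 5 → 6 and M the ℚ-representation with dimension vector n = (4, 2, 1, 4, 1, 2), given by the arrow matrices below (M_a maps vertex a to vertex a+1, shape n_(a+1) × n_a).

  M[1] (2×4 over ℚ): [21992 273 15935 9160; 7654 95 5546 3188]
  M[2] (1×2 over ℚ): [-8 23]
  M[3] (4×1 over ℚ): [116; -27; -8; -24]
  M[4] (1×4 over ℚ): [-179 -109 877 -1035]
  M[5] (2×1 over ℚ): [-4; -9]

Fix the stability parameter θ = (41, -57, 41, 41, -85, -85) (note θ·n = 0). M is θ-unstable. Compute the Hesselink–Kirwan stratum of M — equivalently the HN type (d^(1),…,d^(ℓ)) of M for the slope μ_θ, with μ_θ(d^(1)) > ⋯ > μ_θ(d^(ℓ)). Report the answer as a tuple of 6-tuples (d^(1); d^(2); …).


Interval decomposition of M: I[1,1]^2, I[1,2], I[1,6], I[4,4]^3, I[6,6].
HN type (ℓ=4): μ^(1)=41; μ^(2)=-8; μ^(3)=-52/3; μ^(4)=-85

((2, 0, 0, 3, 0, 0); (1, 1, 0, 0, 0, 0); (1, 1, 1, 1, 1, 1); (0, 0, 0, 0, 0, 1))


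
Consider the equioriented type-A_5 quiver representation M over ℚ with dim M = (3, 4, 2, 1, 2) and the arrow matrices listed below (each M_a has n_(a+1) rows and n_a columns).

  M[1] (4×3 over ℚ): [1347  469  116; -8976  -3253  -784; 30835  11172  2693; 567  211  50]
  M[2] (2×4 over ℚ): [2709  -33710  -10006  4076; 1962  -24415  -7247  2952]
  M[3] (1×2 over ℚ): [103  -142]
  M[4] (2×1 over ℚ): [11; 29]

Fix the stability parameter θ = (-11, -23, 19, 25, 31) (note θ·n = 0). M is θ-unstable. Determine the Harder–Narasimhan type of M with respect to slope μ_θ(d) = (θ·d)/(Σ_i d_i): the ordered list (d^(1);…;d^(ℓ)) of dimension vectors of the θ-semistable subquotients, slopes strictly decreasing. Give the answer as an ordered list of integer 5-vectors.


Interval decomposition of M: I[1,2], I[1,3], I[1,5], I[2,2], I[5,5].
HN type (ℓ=5): μ^(1)=31; μ^(2)=25; μ^(3)=19; μ^(4)=-17; μ^(5)=-23

((0, 0, 0, 0, 2); (0, 0, 0, 1, 0); (0, 0, 2, 0, 0); (3, 3, 0, 0, 0); (0, 1, 0, 0, 0))


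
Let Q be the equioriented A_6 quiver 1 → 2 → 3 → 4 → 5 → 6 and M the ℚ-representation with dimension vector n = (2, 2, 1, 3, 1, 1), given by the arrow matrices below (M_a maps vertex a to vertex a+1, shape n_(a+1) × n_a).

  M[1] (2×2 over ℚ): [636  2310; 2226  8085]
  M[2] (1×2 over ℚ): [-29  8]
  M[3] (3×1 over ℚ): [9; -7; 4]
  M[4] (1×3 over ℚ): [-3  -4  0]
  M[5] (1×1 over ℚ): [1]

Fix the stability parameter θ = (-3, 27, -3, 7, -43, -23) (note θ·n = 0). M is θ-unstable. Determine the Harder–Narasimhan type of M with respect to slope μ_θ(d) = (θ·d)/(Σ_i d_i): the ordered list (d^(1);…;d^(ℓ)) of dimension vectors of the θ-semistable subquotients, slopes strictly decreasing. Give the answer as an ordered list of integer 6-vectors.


Via rank(M_{q-1}∘⋯∘M_p): M ≅ I[1,1], I[1,6], I[2,2], I[4,4]^2.
μ_θ-semistable layers: μ^(1)=27; μ^(2)=7; μ^(3)=-3; μ^(4)=-19/3

((0, 1, 0, 0, 0, 0); (0, 0, 0, 2, 0, 0); (1, 0, 0, 0, 0, 0); (1, 1, 1, 1, 1, 1))


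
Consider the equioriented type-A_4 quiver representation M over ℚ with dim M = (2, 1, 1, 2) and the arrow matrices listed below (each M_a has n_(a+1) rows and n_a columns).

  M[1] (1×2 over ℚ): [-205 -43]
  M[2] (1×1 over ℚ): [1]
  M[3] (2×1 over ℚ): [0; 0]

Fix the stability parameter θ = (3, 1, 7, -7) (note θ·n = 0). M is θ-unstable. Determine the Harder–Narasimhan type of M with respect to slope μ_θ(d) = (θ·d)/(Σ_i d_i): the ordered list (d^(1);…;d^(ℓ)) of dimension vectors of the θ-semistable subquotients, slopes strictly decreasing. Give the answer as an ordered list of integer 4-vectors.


Interval decomposition of M: I[1,1], I[1,3], I[4,4]^2.
HN type (ℓ=4): μ^(1)=7; μ^(2)=3; μ^(3)=2; μ^(4)=-7

((0, 0, 1, 0); (1, 0, 0, 0); (1, 1, 0, 0); (0, 0, 0, 2))


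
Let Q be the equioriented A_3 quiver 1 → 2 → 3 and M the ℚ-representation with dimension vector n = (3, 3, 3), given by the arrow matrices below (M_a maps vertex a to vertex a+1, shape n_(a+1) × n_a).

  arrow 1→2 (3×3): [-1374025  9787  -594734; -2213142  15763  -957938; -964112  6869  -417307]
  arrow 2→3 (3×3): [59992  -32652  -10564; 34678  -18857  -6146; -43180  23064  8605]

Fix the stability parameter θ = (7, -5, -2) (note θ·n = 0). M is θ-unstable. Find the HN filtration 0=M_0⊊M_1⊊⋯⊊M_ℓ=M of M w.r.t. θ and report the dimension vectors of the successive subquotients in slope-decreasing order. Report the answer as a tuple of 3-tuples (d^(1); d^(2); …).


Interval decomposition of M: I[1,2], I[1,3]^2, I[3,3].
HN type (ℓ=3): μ^(1)=1; μ^(2)=0; μ^(3)=-2

((1, 1, 0); (2, 2, 2); (0, 0, 1))


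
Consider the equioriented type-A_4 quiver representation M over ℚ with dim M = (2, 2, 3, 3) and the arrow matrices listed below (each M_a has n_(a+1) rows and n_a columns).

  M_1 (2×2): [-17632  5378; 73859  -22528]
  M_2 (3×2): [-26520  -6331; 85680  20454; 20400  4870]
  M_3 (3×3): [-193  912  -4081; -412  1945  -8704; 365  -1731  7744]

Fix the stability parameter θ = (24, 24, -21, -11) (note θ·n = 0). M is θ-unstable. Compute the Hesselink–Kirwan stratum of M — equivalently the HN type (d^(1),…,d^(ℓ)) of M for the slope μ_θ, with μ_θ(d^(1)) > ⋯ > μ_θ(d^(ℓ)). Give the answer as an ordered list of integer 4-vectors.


Interval decomposition of M: I[1,2], I[1,4], I[3,4]^2.
HN type (ℓ=4): μ^(1)=24; μ^(2)=4; μ^(3)=-11; μ^(4)=-21

((1, 1, 0, 0); (1, 1, 1, 1); (0, 0, 0, 2); (0, 0, 2, 0))


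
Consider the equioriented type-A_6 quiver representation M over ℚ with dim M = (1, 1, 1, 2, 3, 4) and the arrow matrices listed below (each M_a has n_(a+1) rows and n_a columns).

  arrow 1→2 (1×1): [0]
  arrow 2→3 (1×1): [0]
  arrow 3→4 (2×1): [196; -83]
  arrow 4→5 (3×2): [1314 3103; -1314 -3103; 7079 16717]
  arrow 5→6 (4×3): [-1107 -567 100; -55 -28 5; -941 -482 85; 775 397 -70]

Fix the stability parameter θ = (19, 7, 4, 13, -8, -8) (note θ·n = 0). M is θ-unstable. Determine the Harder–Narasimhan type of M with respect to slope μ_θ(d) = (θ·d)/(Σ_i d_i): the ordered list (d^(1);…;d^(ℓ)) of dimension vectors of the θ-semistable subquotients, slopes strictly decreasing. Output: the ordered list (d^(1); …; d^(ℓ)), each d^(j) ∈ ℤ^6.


Interval decomposition of M: I[1,1], I[2,2], I[3,5], I[4,6], I[5,6], I[6,6]^2.
HN type (ℓ=5): μ^(1)=19; μ^(2)=7; μ^(3)=3; μ^(4)=-1; μ^(5)=-8

((1, 0, 0, 0, 0, 0); (0, 1, 0, 0, 0, 0); (0, 0, 1, 1, 1, 0); (0, 0, 0, 1, 1, 1); (0, 0, 0, 0, 1, 3))


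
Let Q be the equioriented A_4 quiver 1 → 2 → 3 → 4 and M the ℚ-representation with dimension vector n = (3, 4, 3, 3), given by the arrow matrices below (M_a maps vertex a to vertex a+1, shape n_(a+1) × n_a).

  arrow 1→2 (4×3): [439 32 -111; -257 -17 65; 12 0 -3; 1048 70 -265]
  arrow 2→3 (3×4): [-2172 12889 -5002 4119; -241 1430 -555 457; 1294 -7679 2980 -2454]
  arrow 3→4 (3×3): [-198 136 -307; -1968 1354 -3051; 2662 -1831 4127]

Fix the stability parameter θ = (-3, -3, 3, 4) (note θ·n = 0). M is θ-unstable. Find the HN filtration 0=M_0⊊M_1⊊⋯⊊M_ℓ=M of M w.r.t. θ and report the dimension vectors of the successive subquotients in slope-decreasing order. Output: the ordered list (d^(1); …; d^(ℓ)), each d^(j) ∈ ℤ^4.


Barcode: M ≅ I[1,4]^3, I[2,2]. HN layers by μ_θ (3 steps, strictly decreasing):
  μ^(1)=4; μ^(2)=3; μ^(3)=-3

((0, 0, 0, 3); (0, 0, 3, 0); (3, 4, 0, 0))


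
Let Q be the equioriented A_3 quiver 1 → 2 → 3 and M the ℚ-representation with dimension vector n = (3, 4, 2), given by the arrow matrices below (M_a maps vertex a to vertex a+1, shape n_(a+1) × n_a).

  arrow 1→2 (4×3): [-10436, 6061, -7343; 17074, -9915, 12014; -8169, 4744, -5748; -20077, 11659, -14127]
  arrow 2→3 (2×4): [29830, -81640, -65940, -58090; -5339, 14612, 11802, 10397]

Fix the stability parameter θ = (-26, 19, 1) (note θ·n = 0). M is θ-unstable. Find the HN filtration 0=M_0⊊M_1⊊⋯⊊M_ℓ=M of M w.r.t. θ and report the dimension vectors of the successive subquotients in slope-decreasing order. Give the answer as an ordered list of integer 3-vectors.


Barcode: M ≅ I[1,2]^2, I[1,3], I[2,2], I[3,3]. HN layers by μ_θ (4 steps, strictly decreasing):
  μ^(1)=19; μ^(2)=10; μ^(3)=1; μ^(4)=-26

((0, 3, 0); (0, 1, 1); (0, 0, 1); (3, 0, 0))


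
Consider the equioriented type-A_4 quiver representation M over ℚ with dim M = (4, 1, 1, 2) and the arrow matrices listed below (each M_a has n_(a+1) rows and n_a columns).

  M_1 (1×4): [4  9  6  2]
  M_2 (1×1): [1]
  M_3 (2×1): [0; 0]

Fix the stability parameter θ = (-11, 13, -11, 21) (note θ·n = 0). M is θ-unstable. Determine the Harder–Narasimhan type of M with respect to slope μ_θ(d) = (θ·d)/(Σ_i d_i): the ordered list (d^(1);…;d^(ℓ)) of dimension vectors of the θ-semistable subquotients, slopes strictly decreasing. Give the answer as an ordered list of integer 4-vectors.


Via rank(M_{q-1}∘⋯∘M_p): M ≅ I[1,1]^3, I[1,3], I[4,4]^2.
μ_θ-semistable layers: μ^(1)=21; μ^(2)=1; μ^(3)=-11

((0, 0, 0, 2); (0, 1, 1, 0); (4, 0, 0, 0))


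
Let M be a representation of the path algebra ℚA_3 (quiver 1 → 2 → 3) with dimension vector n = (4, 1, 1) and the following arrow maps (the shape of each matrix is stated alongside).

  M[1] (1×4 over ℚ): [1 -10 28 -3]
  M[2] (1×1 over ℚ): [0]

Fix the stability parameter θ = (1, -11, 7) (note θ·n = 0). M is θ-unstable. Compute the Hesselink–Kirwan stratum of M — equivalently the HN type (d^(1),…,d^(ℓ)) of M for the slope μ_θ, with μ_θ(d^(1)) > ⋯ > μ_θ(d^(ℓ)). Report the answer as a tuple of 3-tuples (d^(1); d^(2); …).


Interval decomposition of M: I[1,1]^3, I[1,2], I[3,3].
HN type (ℓ=3): μ^(1)=7; μ^(2)=1; μ^(3)=-5

((0, 0, 1); (3, 0, 0); (1, 1, 0))


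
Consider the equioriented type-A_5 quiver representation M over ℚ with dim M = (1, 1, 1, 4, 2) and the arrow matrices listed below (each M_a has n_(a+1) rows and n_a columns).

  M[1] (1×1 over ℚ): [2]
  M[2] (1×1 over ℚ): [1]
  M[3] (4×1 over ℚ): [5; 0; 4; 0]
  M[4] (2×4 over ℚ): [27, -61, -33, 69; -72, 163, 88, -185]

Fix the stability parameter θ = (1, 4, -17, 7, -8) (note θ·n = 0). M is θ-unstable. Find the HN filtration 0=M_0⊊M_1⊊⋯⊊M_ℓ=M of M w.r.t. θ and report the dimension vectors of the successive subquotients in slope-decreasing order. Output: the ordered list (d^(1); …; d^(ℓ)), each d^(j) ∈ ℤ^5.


Via rank(M_{q-1}∘⋯∘M_p): M ≅ I[1,5], I[4,4]^2, I[4,5].
μ_θ-semistable layers: μ^(1)=7; μ^(2)=-1/2; μ^(3)=-4

((0, 0, 0, 2, 0); (0, 0, 0, 2, 2); (1, 1, 1, 0, 0))
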